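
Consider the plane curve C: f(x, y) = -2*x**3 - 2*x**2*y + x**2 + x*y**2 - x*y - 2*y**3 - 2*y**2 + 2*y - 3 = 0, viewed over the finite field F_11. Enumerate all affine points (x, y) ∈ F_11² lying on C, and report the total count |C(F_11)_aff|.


Affine F_11-points: {(0, 6), (1, 8), (2, 6), (4, 3), (4, 10), (6, 1), (7, 4), (9, 6), (10, 0)}; count = 9.

For each of the 121 pairs (x, y) ∈ F_11², evaluate f(x, y) mod 11. Record the zeros.
  x = 0: [0↦8, 1↦6, 2↦10, 3↦8, 4↦10, 5↦4, 6↦0, 7↦8, 8↦5, 9↦1, 10↦6]  zeros at y ∈ {6}
  x = 1: [0↦7, 1↦3, 2↦7, 3↦7, 4↦2, 5↦2, 6↦6, 7↦2, 8↦0, 9↦10, 10↦9]  zeros at y ∈ {8}
  x = 2: [0↦7, 1↦8, 2↦8, 3↦6, 4↦1, 5↦3, 6↦0, 7↦2, 8↦8, 9↦6, 10↦6]  zeros at y ∈ {6}
  x = 3: [0↦7, 1↦9, 2↦1, 3↦4, 4↦6, 5↦6, 6↦3, 7↦7, 8↦6, 9↦10, 10↦7]  zeros at y ∈ ∅
  x = 4: [0↦6, 1↦5, 2↦7, 3↦0, 4↦5, 5↦10, 6↦3, 7↦5, 8↦4, 9↦10, 10↦0]  zeros at y ∈ {3, 10}
  x = 5: [0↦3, 1↦6, 2↦3, 3↦4, 4↦8, 5↦3, 6↦10, 7↦6, 8↦1, 9↦5, 10↦6]  zeros at y ∈ ∅
  x = 6: [0↦8, 1↦0, 2↦10, 3↦4, 4↦3, 5↦6, 6↦1, 7↦9, 8↦7, 9↦5, 10↦2]  zeros at y ∈ {1}
  x = 7: [0↦9, 1↦8, 2↦5, 3↦10, 4↦0, 5↦7, 6↦8, 7↦2, 8↦10, 9↦9, 10↦9]  zeros at y ∈ {4}
  x = 8: [0↦5, 1↦7, 2↦9, 3↦10, 4↦9, 5↦5, 6↦8, 7↦6, 8↦9, 9↦5, 10↦4]  zeros at y ∈ ∅
  x = 9: [0↦6, 1↦7, 2↦10, 3↦3, 4↦7, 5↦10, 6↦0, 7↦9, 8↦3, 9↦3, 10↦8]  zeros at y ∈ {6}
  x = 10: [0↦0, 1↦7, 2↦7, 3↦10, 4↦4, 5↦10, 6↦5, 7↦10, 8↦2, 9↦2, 10↦9]  zeros at y ∈ {0}
Collecting zeros: affine points = {(0, 6), (1, 8), (2, 6), (4, 3), (4, 10), (6, 1), (7, 4), (9, 6), (10, 0)}.
Total count |C(F_11)_aff| = 9.


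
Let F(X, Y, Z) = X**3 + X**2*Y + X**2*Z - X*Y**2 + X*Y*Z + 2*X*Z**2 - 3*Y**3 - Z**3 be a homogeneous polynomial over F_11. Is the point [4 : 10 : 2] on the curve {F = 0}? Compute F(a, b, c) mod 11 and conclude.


F(4,10,2) ≡ 7 (mod 11); P is NOT on the curve.

Evaluate F(4, 10, 2) term-by-term (mod 11).
  X**3 ↦ 1·64·1·1 = 64
  X**2*Y ↦ 1·16·10·1 = 160
  X**2*Z ↦ 1·16·1·2 = 32
  -X*Y**2 ↦ -1·4·100·1 = -400
  X*Y*Z ↦ 1·4·10·2 = 80
  2*X*Z**2 ↦ 2·4·1·4 = 32
  -3*Y**3 ↦ -3·1·1000·1 = -3000
  -Z**3 ↦ -1·1·1·8 = -8
Sum: F(4, 10, 2) = (64) + (160) + (32) + (-400) + (80) + (32) + (-3000) + (-8) = -3040.
Reducing mod 11: -3040 ≡ 7 (mod 11).
Since F(a, b, c) ≡ 7 ≠ 0 (mod 11), P does NOT lie on the curve.


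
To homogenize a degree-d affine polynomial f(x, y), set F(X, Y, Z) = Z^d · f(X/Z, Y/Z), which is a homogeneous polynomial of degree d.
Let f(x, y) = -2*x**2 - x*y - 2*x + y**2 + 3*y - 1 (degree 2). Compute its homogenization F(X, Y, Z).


F(X, Y, Z) = -2*X**2 - X*Y - 2*X*Z + Y**2 + 3*Y*Z - Z**2

deg(f) = 2.
Substitute x = X/Z, y = Y/Z into f, then multiply by Z^2.
  monomial -2·x^2·y^0 ↦ -2·X^2·Y^0·Z^0.
  monomial -1·x^1·y^1 ↦ -1·X^1·Y^1·Z^0.
  monomial -2·x^1·y^0 ↦ -2·X^1·Y^0·Z^1.
  monomial 1·x^0·y^2 ↦ 1·X^0·Y^2·Z^0.
  monomial 3·x^0·y^1 ↦ 3·X^0·Y^1·Z^1.
  monomial -1·x^0·y^0 ↦ -1·X^0·Y^0·Z^2.
Collecting: F(X, Y, Z) = -2*X**2 - X*Y - 2*X*Z + Y**2 + 3*Y*Z - Z**2.


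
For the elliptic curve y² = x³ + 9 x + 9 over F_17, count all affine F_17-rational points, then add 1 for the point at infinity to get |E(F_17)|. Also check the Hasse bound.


Affine points = {(0, 3), (0, 14), (1, 6), (1, 11), (2, 1), (2, 16), (5, 3), (5, 14), (8, 7), (8, 10), (12, 3), (12, 14), (15, 0), (16, 4), (16, 13)}; affine count = 15; |E(F_17)| = 16.

Discriminant check: Δ ∝ 4a³ + 27b² = 4·9³ + 27·9² = 4·729 + 27·81 ≡ 3 (mod 17). Nonzero ⇒ E is nonsingular.
For each x ∈ F_17, compute rhs = x³ + 9·x + 9 mod 17, then count y ∈ F_17 with y² ≡ rhs.
  x = 0: rhs = 9, matching y values: 3, 14 (2 points).
  x = 1: rhs = 2, matching y values: 6, 11 (2 points).
  x = 2: rhs = 1, matching y values: 1, 16 (2 points).
  x = 3: rhs = 12, matching y values: none (0 points).
  x = 4: rhs = 7, matching y values: none (0 points).
  x = 5: rhs = 9, matching y values: 3, 14 (2 points).
  x = 6: rhs = 7, matching y values: none (0 points).
  x = 7: rhs = 7, matching y values: none (0 points).
  x = 8: rhs = 15, matching y values: 7, 10 (2 points).
  x = 9: rhs = 3, matching y values: none (0 points).
  x = 10: rhs = 11, matching y values: none (0 points).
  x = 11: rhs = 11, matching y values: none (0 points).
  x = 12: rhs = 9, matching y values: 3, 14 (2 points).
  x = 13: rhs = 11, matching y values: none (0 points).
  x = 14: rhs = 6, matching y values: none (0 points).
  x = 15: rhs = 0, matching y values: 0 (1 points).
  x = 16: rhs = 16, matching y values: 4, 13 (2 points).
Total affine count: 15.
Full point count |E(F_17)| = 15 + 1 = 16.
Hasse bound: |16 − (17+1)| = |-2| = 2 ≤ 2√17 ≈ 8.2462 ✓.


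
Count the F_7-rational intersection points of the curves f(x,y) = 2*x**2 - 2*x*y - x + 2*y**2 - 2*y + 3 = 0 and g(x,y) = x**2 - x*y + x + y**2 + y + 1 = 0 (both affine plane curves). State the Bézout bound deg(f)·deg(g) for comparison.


Common zeros: {(0, 2), (3, 5)}; count = 2; Bézout bound = 4.

deg(f) = 2, deg(g) = 2, so Bézout bound = 4.
Scan x ∈ F_7. For each x, list the y ∈ F_7 with f(x, y) ≡ 0 and those with g(x, y) ≡ 0 (mod 7); the common zeros in that column are the intersection.
  x = 0: f ≡ 0 at y ∈ {2, 6}; g ≡ 0 at y ∈ {2, 4}; common: {2}.
  x = 1: f ≡ 0 at y ∈ ∅; g ≡ 0 at y ∈ {2, 5}; common: ∅.
  x = 2: f ≡ 0 at y ∈ ∅; g ≡ 0 at y ∈ {0, 1}; common: ∅.
  x = 3: f ≡ 0 at y ∈ {5, 6}; g ≡ 0 at y ∈ {4, 5}; common: {5}.
  x = 4: f ≡ 0 at y ∈ ∅; g ≡ 0 at y ∈ {0, 3}; common: ∅.
  x = 5: f ≡ 0 at y ∈ ∅; g ≡ 0 at y ∈ {1, 3}; common: ∅.
  x = 6: f ≡ 0 at y ∈ {2, 5}; g ≡ 0 at y ∈ {6}; common: ∅.
Collecting: common zeros = {(0, 2), (3, 5)}, so the count is 2.
Comparison with the Bézout bound: 2 ≤ 4 = deg(f)·deg(g), as expected for curves with no common component (the affine F_7-count falls short of the bound because intersections may lie at infinity, over extension fields, or carry multiplicity).


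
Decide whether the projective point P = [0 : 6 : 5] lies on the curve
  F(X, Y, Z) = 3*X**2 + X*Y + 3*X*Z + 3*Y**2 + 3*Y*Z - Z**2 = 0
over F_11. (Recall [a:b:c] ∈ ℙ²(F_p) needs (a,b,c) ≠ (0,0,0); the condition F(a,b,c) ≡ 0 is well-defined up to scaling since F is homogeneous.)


F(0,6,5) ≡ 8 (mod 11); P is NOT on the curve.

Evaluate F(0, 6, 5) term-by-term (mod 11).
  3*X**2 ↦ 3·0·1·1 = 0
  X*Y ↦ 1·0·6·1 = 0
  3*X*Z ↦ 3·0·1·5 = 0
  3*Y**2 ↦ 3·1·36·1 = 108
  3*Y*Z ↦ 3·1·6·5 = 90
  -Z**2 ↦ -1·1·1·25 = -25
Sum: F(0, 6, 5) = (0) + (0) + (0) + (108) + (90) + (-25) = 173.
Reducing mod 11: 173 ≡ 8 (mod 11).
Since F(a, b, c) ≡ 8 ≠ 0 (mod 11), P does NOT lie on the curve.


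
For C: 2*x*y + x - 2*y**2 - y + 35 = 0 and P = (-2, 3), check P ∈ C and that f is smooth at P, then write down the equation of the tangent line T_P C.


Tangent line at P: 7*x - 17*y + 65 = 0.

Step 1: f(-2, 3) = 0, so P lies on C.
Step 2: partial derivatives
  f_x(x, y) = 2*y + 1, f_y(x, y) = 2*x - 4*y - 1.
  f_x(P) = 7, f_y(P) = -17 (gradient nonzero, so P is smooth).
Step 3: tangent line at P: 7·(x − -2) + -17·(y − 3) = 0.
Expanding: 7*x - 17*y + 65 = 0.


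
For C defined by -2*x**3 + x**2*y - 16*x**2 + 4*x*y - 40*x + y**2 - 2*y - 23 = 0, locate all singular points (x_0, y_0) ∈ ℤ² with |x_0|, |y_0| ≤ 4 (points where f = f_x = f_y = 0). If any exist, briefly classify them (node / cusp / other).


Singular points: {(-2, 3)}; classification: node.

Compute partial derivatives:
  f_x = -6*x**2 + 2*x*y - 32*x + 4*y - 40.
  f_y = x**2 + 4*x + 2*y - 2.
Scan x_0 ∈ {−4, ..., 4}. For each x_0, f_y(x_0, y) is a polynomial in y; find its integer roots y ∈ {−4, ..., 4}, then test f_x and f at those candidates.
  x = -4: f_y(-4, y) = 2*y - 2; vanishes at y ∈ {1}. (-4, 1): f_x = -12 ≠ 0.
  x = -3: f_y(-3, y) = 2*y - 5; no integer root y with |y| ≤ 4.
  x = -2: f_y(-2, y) = 2*y - 6; vanishes at y ∈ {3}. (-2, 3): f_x = 0, f = 0 — SINGULAR.
  x = -1: f_y(-1, y) = 2*y - 5; no integer root y with |y| ≤ 4.
  x = 0: f_y(0, y) = 2*y - 2; vanishes at y ∈ {1}. (0, 1): f_x = -36 ≠ 0.
  x = 1: f_y(1, y) = 2*y + 3; no integer root y with |y| ≤ 4.
  x = 2: f_y(2, y) = 2*y + 10; no integer root y with |y| ≤ 4.
  x = 3: f_y(3, y) = 2*y + 19; no integer root y with |y| ≤ 4.
  x = 4: f_y(4, y) = 2*y + 30; no integer root y with |y| ≤ 4.
Only singular point on the grid: (-2, 3).
Classify: substitute x = -2 + u, y = 3 + v and expand: f = -2*u**3 + u**2*v - u**2 + v**2.
No constant or linear terms (consistent with a singular point). Quadratic part: -u**2 + v**2. Cubic part: -2*u**3 + u**2*v.
The quadratic part v**2 - u**2 = (v − u)(v + u) splits into two distinct linear factors, so there are two distinct tangent lines y − 3 = ±(x − -2) — this is a node (ordinary double point).
Classification: node.


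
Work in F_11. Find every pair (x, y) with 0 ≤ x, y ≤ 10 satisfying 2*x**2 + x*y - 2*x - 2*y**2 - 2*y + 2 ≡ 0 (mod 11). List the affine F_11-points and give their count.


Affine F_11-points: {(0, 3), (0, 7), (2, 5), (2, 6), (3, 7), (3, 10), (4, 2), (4, 10), (5, 3), (5, 4), (7, 2), (7, 6)}; count = 12.

For each of the 121 pairs (x, y) ∈ F_11², evaluate f(x, y) mod 11. Record the zeros.
  x = 0: [0↦2, 1↦9, 2↦1, 3↦0, 4↦6, 5↦8, 6↦6, 7↦0, 8↦1, 9↦9, 10↦2]  zeros at y ∈ {3, 7}
  x = 1: [0↦2, 1↦10, 2↦3, 3↦3, 4↦10, 5↦2, 6↦1, 7↦7, 8↦9, 9↦7, 10↦1]  zeros at y ∈ ∅
  x = 2: [0↦6, 1↦4, 2↦9, 3↦10, 4↦7, 5↦0, 6↦0, 7↦7, 8↦10, 9↦9, 10↦4]  zeros at y ∈ {5, 6}
  x = 3: [0↦3, 1↦2, 2↦8, 3↦10, 4↦8, 5↦2, 6↦3, 7↦0, 8↦4, 9↦4, 10↦0]  zeros at y ∈ {7, 10}
  x = 4: [0↦4, 1↦4, 2↦0, 3↦3, 4↦2, 5↦8, 6↦10, 7↦8, 8↦2, 9↦3, 10↦0]  zeros at y ∈ {2, 10}
  x = 5: [0↦9, 1↦10, 2↦7, 3↦0, 4↦0, 5↦7, 6↦10, 7↦9, 8↦4, 9↦6, 10↦4]  zeros at y ∈ {3, 4}
  x = 6: [0↦7, 1↦9, 2↦7, 3↦1, 4↦2, 5↦10, 6↦3, 7↦3, 8↦10, 9↦2, 10↦1]  zeros at y ∈ ∅
  x = 7: [0↦9, 1↦1, 2↦0, 3↦6, 4↦8, 5↦6, 6↦0, 7↦1, 8↦9, 9↦2, 10↦2]  zeros at y ∈ {2, 6}
  x = 8: [0↦4, 1↦8, 2↦8, 3↦4, 4↦7, 5↦6, 6↦1, 7↦3, 8↦1, 9↦6, 10↦7]  zeros at y ∈ ∅
  x = 9: [0↦3, 1↦8, 2↦9, 3↦6, 4↦10, 5↦10, 6↦6, 7↦9, 8↦8, 9↦3, 10↦5]  zeros at y ∈ ∅
  x = 10: [0↦6, 1↦1, 2↦3, 3↦1, 4↦6, 5↦7, 6↦4, 7↦8, 8↦8, 9↦4, 10↦7]  zeros at y ∈ ∅
Collecting zeros: affine points = {(0, 3), (0, 7), (2, 5), (2, 6), (3, 7), (3, 10), (4, 2), (4, 10), (5, 3), (5, 4), (7, 2), (7, 6)}.
Total count |C(F_11)_aff| = 12.


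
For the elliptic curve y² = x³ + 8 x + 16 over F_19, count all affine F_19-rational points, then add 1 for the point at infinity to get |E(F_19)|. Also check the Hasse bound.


Affine points = {(0, 4), (0, 15), (1, 5), (1, 14), (4, 6), (4, 13), (7, 4), (7, 15), (9, 0), (12, 4), (12, 15), (17, 7), (17, 12), (18, 8), (18, 11)}; affine count = 15; |E(F_19)| = 16.

Discriminant check: Δ ∝ 4a³ + 27b² = 4·8³ + 27·16² = 4·512 + 27·256 ≡ 11 (mod 19). Nonzero ⇒ E is nonsingular.
For each x ∈ F_19, compute rhs = x³ + 8·x + 16 mod 19, then count y ∈ F_19 with y² ≡ rhs.
  x = 0: rhs = 16, matching y values: 4, 15 (2 points).
  x = 1: rhs = 6, matching y values: 5, 14 (2 points).
  x = 2: rhs = 2, matching y values: none (0 points).
  x = 3: rhs = 10, matching y values: none (0 points).
  x = 4: rhs = 17, matching y values: 6, 13 (2 points).
  x = 5: rhs = 10, matching y values: none (0 points).
  x = 6: rhs = 14, matching y values: none (0 points).
  x = 7: rhs = 16, matching y values: 4, 15 (2 points).
  x = 8: rhs = 3, matching y values: none (0 points).
  x = 9: rhs = 0, matching y values: 0 (1 points).
  x = 10: rhs = 13, matching y values: none (0 points).
  x = 11: rhs = 10, matching y values: none (0 points).
  x = 12: rhs = 16, matching y values: 4, 15 (2 points).
  x = 13: rhs = 18, matching y values: none (0 points).
  x = 14: rhs = 3, matching y values: none (0 points).
  x = 15: rhs = 15, matching y values: none (0 points).
  x = 16: rhs = 3, matching y values: none (0 points).
  x = 17: rhs = 11, matching y values: 7, 12 (2 points).
  x = 18: rhs = 7, matching y values: 8, 11 (2 points).
Total affine count: 15.
Full point count |E(F_19)| = 15 + 1 = 16.
Hasse bound: |16 − (19+1)| = |-4| = 4 ≤ 2√19 ≈ 8.7178 ✓.


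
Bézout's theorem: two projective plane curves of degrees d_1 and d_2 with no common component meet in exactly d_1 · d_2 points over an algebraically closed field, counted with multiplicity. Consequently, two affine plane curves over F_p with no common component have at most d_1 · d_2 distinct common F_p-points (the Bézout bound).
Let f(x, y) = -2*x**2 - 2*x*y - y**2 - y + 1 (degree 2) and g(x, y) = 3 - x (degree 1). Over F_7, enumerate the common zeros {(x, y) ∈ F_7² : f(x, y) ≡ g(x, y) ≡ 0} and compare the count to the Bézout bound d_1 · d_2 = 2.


Common zeros: {(3, 2), (3, 5)}; count = 2; Bézout bound = 2.

deg(f) = 2, deg(g) = 1, so Bézout bound = 2.
Scan x ∈ F_7. For each x, list the y ∈ F_7 with f(x, y) ≡ 0 and those with g(x, y) ≡ 0 (mod 7); the common zeros in that column are the intersection.
  x = 0: f ≡ 0 at y ∈ ∅; g ≡ 0 at y ∈ ∅; common: ∅.
  x = 1: f ≡ 0 at y ∈ ∅; g ≡ 0 at y ∈ ∅; common: ∅.
  x = 2: f ≡ 0 at y ∈ {0, 2}; g ≡ 0 at y ∈ ∅; common: ∅.
  x = 3: f ≡ 0 at y ∈ {2, 5}; g ≡ 0 at y ∈ {0, 1, 2, 3, 4, 5, 6}; common: {2, 5}.
  x = 4: f ≡ 0 at y ∈ ∅; g ≡ 0 at y ∈ ∅; common: ∅.
  x = 5: f ≡ 0 at y ∈ {0, 3}; g ≡ 0 at y ∈ ∅; common: ∅.
  x = 6: f ≡ 0 at y ∈ {3, 5}; g ≡ 0 at y ∈ ∅; common: ∅.
Collecting: common zeros = {(3, 2), (3, 5)}, so the count is 2.
Comparison with the Bézout bound: 2 ≤ 2 = deg(f)·deg(g), as expected for curves with no common component (the bound is attained).


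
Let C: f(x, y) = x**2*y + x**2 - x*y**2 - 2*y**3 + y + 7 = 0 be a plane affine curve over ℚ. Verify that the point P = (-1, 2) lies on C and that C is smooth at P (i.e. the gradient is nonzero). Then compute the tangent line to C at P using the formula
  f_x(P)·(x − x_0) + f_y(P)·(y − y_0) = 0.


Tangent line at P: -10*x - 18*y + 26 = 0.

Step 1: f(-1, 2) = 0, so P lies on C.
Step 2: partial derivatives
  f_x(x, y) = 2*x*y + 2*x - y**2, f_y(x, y) = x**2 - 2*x*y - 6*y**2 + 1.
  f_x(P) = -10, f_y(P) = -18 (gradient nonzero, so P is smooth).
Step 3: tangent line at P: -10·(x − -1) + -18·(y − 2) = 0.
Expanding: -10*x - 18*y + 26 = 0.


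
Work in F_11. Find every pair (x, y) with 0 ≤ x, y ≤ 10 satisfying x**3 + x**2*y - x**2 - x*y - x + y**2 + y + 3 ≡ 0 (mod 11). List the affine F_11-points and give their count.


Affine F_11-points: {(0, 5), (1, 4), (1, 6), (2, 4), (4, 2), (4, 7), (5, 4), (5, 8), (6, 1), (8, 2), (8, 7), (9, 2), (10, 9), (10, 10)}; count = 14.

For each of the 121 pairs (x, y) ∈ F_11², evaluate f(x, y) mod 11. Record the zeros.
  x = 0: [0↦3, 1↦5, 2↦9, 3↦4, 4↦1, 5↦0, 6↦1, 7↦4, 8↦9, 9↦5, 10↦3]  zeros at y ∈ {5}
  x = 1: [0↦2, 1↦4, 2↦8, 3↦3, 4↦0, 5↦10, 6↦0, 7↦3, 8↦8, 9↦4, 10↦2]  zeros at y ∈ {4, 6}
  x = 2: [0↦5, 1↦9, 2↦4, 3↦1, 4↦0, 5↦1, 6↦4, 7↦9, 8↦5, 9↦3, 10↦3]  zeros at y ∈ {4}
  x = 3: [0↦7, 1↦4, 2↦3, 3↦4, 4↦7, 5↦1, 6↦8, 7↦6, 8↦6, 9↦8, 10↦1]  zeros at y ∈ ∅
  x = 4: [0↦3, 1↦6, 2↦0, 3↦7, 4↦5, 5↦5, 6↦7, 7↦0, 8↦6, 9↦3, 10↦2]  zeros at y ∈ {2, 7}
  x = 5: [0↦10, 1↦10, 2↦1, 3↦5, 4↦0, 5↦8, 6↦7, 7↦8, 8↦0, 9↦5, 10↦1]  zeros at y ∈ {4, 8}
  x = 6: [0↦1, 1↦0, 2↦1, 3↦4, 4↦9, 5↦5, 6↦3, 7↦3, 8↦5, 9↦9, 10↦4]  zeros at y ∈ {1}
  x = 7: [0↦4, 1↦4, 2↦6, 3↦10, 4↦5, 5↦2, 6↦1, 7↦2, 8↦5, 9↦10, 10↦6]  zeros at y ∈ ∅
  x = 8: [0↦3, 1↦6, 2↦0, 3↦7, 4↦5, 5↦5, 6↦7, 7↦0, 8↦6, 9↦3, 10↦2]  zeros at y ∈ {2, 7}
  x = 9: [0↦4, 1↦1, 2↦0, 3↦1, 4↦4, 5↦9, 6↦5, 7↦3, 8↦3, 9↦5, 10↦9]  zeros at y ∈ {2}
  x = 10: [0↦2, 1↦6, 2↦1, 3↦9, 4↦8, 5↦9, 6↦1, 7↦6, 8↦2, 9↦0, 10↦0]  zeros at y ∈ {9, 10}
Collecting zeros: affine points = {(0, 5), (1, 4), (1, 6), (2, 4), (4, 2), (4, 7), (5, 4), (5, 8), (6, 1), (8, 2), (8, 7), (9, 2), (10, 9), (10, 10)}.
Total count |C(F_11)_aff| = 14.


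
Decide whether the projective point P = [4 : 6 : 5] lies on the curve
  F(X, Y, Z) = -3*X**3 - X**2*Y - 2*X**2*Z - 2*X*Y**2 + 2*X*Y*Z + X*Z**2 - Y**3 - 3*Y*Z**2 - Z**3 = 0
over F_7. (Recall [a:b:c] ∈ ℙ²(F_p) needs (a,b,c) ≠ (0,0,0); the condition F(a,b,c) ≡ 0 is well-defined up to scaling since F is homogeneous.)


F(4,6,5) ≡ 3 (mod 7); P is NOT on the curve.

Evaluate F(4, 6, 5) term-by-term (mod 7).
  -3*X**3 ↦ -3·64·1·1 = -192
  -X**2*Y ↦ -1·16·6·1 = -96
  -2*X**2*Z ↦ -2·16·1·5 = -160
  -2*X*Y**2 ↦ -2·4·36·1 = -288
  2*X*Y*Z ↦ 2·4·6·5 = 240
  X*Z**2 ↦ 1·4·1·25 = 100
  -Y**3 ↦ -1·1·216·1 = -216
  -3*Y*Z**2 ↦ -3·1·6·25 = -450
  -Z**3 ↦ -1·1·1·125 = -125
Sum: F(4, 6, 5) = (-192) + (-96) + (-160) + (-288) + (240) + (100) + (-216) + (-450) + (-125) = -1187.
Reducing mod 7: -1187 ≡ 3 (mod 7).
Since F(a, b, c) ≡ 3 ≠ 0 (mod 7), P does NOT lie on the curve.


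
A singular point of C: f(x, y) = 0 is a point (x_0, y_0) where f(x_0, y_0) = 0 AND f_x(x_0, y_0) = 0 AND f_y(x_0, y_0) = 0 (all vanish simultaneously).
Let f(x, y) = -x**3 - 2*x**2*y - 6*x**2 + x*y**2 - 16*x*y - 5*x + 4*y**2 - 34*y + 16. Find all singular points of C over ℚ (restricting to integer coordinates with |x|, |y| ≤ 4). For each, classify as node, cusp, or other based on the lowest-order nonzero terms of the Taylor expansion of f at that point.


Singular points: {(-3, 2)}; classification: node.

Compute partial derivatives:
  f_x = -3*x**2 - 4*x*y - 12*x + y**2 - 16*y - 5.
  f_y = -2*x**2 + 2*x*y - 16*x + 8*y - 34.
Scan x_0 ∈ {−4, ..., 4}. For each x_0, f_y(x_0, y) is a polynomial in y; find its integer roots y ∈ {−4, ..., 4}, then test f_x and f at those candidates.
  x = -4: f_y(-4, y) = -2; no integer root y with |y| ≤ 4.
  x = -3: f_y(-3, y) = 2*y - 4; vanishes at y ∈ {2}. (-3, 2): f_x = 0, f = 0 — SINGULAR.
  x = -2: f_y(-2, y) = 4*y - 10; no integer root y with |y| ≤ 4.
  x = -1: f_y(-1, y) = 6*y - 20; no integer root y with |y| ≤ 4.
  x = 0: f_y(0, y) = 8*y - 34; no integer root y with |y| ≤ 4.
  x = 1: f_y(1, y) = 10*y - 52; no integer root y with |y| ≤ 4.
  x = 2: f_y(2, y) = 12*y - 74; no integer root y with |y| ≤ 4.
  x = 3: f_y(3, y) = 14*y - 100; no integer root y with |y| ≤ 4.
  x = 4: f_y(4, y) = 16*y - 130; no integer root y with |y| ≤ 4.
Only singular point on the grid: (-3, 2).
Classify: substitute x = -3 + u, y = 2 + v and expand: f = -u**3 - 2*u**2*v - u**2 + u*v**2 + v**2.
No constant or linear terms (consistent with a singular point). Quadratic part: -u**2 + v**2. Cubic part: -u**3 - 2*u**2*v + u*v**2.
The quadratic part v**2 - u**2 = (v − u)(v + u) splits into two distinct linear factors, so there are two distinct tangent lines y − 2 = ±(x − -3) — this is a node (ordinary double point).
Classification: node.


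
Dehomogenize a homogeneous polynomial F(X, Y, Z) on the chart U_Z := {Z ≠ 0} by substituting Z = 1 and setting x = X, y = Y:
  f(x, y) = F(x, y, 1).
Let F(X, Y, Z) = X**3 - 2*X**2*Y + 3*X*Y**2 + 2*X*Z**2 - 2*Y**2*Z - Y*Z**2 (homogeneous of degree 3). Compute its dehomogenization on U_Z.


f(x, y) = x**3 - 2*x**2*y + 3*x*y**2 + 2*x - 2*y**2 - y

On U_Z we set Z = 1. Each monomial c·X^i·Y^j·Z^k in F becomes c·x^i·y^j·1^k = c·x^i·y^j.
Substituting Z = 1: F(X, Y, 1) = x**3 - 2*x**2*y + 3*x*y**2 + 2*x - 2*y**2 - y.
Note: deg(f) ≤ deg(F) = 3; strict inequality happens when F is divisible by Z (lost terms).


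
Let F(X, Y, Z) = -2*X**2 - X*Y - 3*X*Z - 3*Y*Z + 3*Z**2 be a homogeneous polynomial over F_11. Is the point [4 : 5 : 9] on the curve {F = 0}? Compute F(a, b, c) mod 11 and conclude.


F(4,5,9) ≡ 3 (mod 11); P is NOT on the curve.

Evaluate F(4, 5, 9) term-by-term (mod 11).
  -2*X**2 ↦ -2·16·1·1 = -32
  -X*Y ↦ -1·4·5·1 = -20
  -3*X*Z ↦ -3·4·1·9 = -108
  -3*Y*Z ↦ -3·1·5·9 = -135
  3*Z**2 ↦ 3·1·1·81 = 243
Sum: F(4, 5, 9) = (-32) + (-20) + (-108) + (-135) + (243) = -52.
Reducing mod 11: -52 ≡ 3 (mod 11).
Since F(a, b, c) ≡ 3 ≠ 0 (mod 11), P does NOT lie on the curve.


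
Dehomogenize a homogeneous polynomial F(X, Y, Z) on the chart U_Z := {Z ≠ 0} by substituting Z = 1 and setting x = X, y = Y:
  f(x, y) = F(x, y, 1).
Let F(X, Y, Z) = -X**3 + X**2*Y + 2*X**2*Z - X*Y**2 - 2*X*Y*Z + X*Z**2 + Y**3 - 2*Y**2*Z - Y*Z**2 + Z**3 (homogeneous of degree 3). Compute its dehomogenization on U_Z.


f(x, y) = -x**3 + x**2*y + 2*x**2 - x*y**2 - 2*x*y + x + y**3 - 2*y**2 - y + 1

On U_Z we set Z = 1. Each monomial c·X^i·Y^j·Z^k in F becomes c·x^i·y^j·1^k = c·x^i·y^j.
Substituting Z = 1: F(X, Y, 1) = -x**3 + x**2*y + 2*x**2 - x*y**2 - 2*x*y + x + y**3 - 2*y**2 - y + 1.
Note: deg(f) ≤ deg(F) = 3; strict inequality happens when F is divisible by Z (lost terms).


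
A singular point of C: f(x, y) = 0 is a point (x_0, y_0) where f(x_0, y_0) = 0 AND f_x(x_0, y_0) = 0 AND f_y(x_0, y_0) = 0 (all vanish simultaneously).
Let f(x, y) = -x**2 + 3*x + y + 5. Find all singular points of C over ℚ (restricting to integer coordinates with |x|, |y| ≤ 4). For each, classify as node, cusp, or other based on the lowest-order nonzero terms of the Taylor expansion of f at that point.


No singular points in the scanned grid; C is smooth there.

Compute partial derivatives:
  f_x = 3 - 2*x.
  f_y = 1.
f_y = 1 is a nonzero constant, so f_y never vanishes: no point (x, y) can satisfy f = f_x = f_y = 0. In particular no (x, y) ∈ {−4, ..., 4}² is singular; the curve is smooth.


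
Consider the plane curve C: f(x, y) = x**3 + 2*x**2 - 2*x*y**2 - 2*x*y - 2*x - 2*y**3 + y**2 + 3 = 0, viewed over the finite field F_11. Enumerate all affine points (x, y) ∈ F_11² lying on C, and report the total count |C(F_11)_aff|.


Affine F_11-points: {(0, 8), (1, 8), (2, 5), (3, 5), (4, 5), (6, 9), (8, 0), (8, 1), (8, 8), (10, 4)}; count = 10.

For each of the 121 pairs (x, y) ∈ F_11², evaluate f(x, y) mod 11. Record the zeros.
  x = 0: [0↦3, 1↦2, 2↦2, 3↦2, 4↦1, 5↦9, 6↦3, 7↦4, 8↦0, 9↦1, 10↦6]  zeros at y ∈ {8}
  x = 1: [0↦4, 1↦10, 2↦2, 3↦1, 4↦6, 5↦5, 6↦8, 7↦3, 8↦0, 9↦9, 10↦7]  zeros at y ∈ {8}
  x = 2: [0↦4, 1↦6, 2↦1, 3↦10, 4↦10, 5↦0, 6↦1, 7↦1, 8↦10, 9↦5, 10↦7]  zeros at y ∈ {5}
  x = 3: [0↦9, 1↦7, 2↦5, 3↦2, 4↦8, 5↦0, 6↦10, 7↦4, 8↦3, 9↦6, 10↦1]  zeros at y ∈ {5}
  x = 4: [0↦3, 1↦8, 2↦9, 3↦5, 4↦6, 5↦0, 6↦8, 7↦7, 8↦7, 9↦7, 10↦6]  zeros at y ∈ {5}
  x = 5: [0↦3, 1↦4, 2↦8, 3↦3, 4↦10, 5↦6, 6↦1, 7↦5, 8↦6, 9↦3, 10↦6]  zeros at y ∈ ∅
  x = 6: [0↦4, 1↦1, 2↦8, 3↦2, 4↦4, 5↦2, 6↦6, 7↦4, 8↦6, 9↦0, 10↦7]  zeros at y ∈ {9}
  x = 7: [0↦1, 1↦5, 2↦4, 3↦8, 4↦5, 5↦5, 6↦7, 7↦10, 8↦2, 9↦4, 10↦4]  zeros at y ∈ ∅
  x = 8: [0↦0, 1↦0, 2↦2, 3↦5, 4↦8, 5↦10, 6↦10, 7↦7, 8↦0, 9↦10, 10↦3]  zeros at y ∈ {0, 1, 8}
  x = 9: [0↦7, 1↦3, 2↦8, 3↦10, 4↦8, 5↦1, 6↦10, 7↦1, 8↦6, 9↦2, 10↦10]  zeros at y ∈ ∅
  x = 10: [0↦6, 1↦9, 2↦6, 3↦7, 4↦0, 5↦6, 6↦2, 7↦9, 8↦4, 9↦8, 10↦9]  zeros at y ∈ {4}
Collecting zeros: affine points = {(0, 8), (1, 8), (2, 5), (3, 5), (4, 5), (6, 9), (8, 0), (8, 1), (8, 8), (10, 4)}.
Total count |C(F_11)_aff| = 10.


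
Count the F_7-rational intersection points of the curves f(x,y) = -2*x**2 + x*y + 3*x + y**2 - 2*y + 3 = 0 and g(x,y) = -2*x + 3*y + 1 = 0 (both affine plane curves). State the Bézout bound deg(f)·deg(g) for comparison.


Common zeros: {(3, 4), (5, 3)}; count = 2; Bézout bound = 2.

deg(f) = 2, deg(g) = 1, so Bézout bound = 2.
Scan x ∈ F_7. For each x, list the y ∈ F_7 with f(x, y) ≡ 0 and those with g(x, y) ≡ 0 (mod 7); the common zeros in that column are the intersection.
  x = 0: f ≡ 0 at y ∈ ∅; g ≡ 0 at y ∈ {2}; common: ∅.
  x = 1: f ≡ 0 at y ∈ ∅; g ≡ 0 at y ∈ {5}; common: ∅.
  x = 2: f ≡ 0 at y ∈ ∅; g ≡ 0 at y ∈ {1}; common: ∅.
  x = 3: f ≡ 0 at y ∈ {2, 4}; g ≡ 0 at y ∈ {4}; common: {4}.
  x = 4: f ≡ 0 at y ∈ {1, 4}; g ≡ 0 at y ∈ {0}; common: ∅.
  x = 5: f ≡ 0 at y ∈ {1, 3}; g ≡ 0 at y ∈ {3}; common: {3}.
  x = 6: f ≡ 0 at y ∈ ∅; g ≡ 0 at y ∈ {6}; common: ∅.
Collecting: common zeros = {(3, 4), (5, 3)}, so the count is 2.
Comparison with the Bézout bound: 2 ≤ 2 = deg(f)·deg(g), as expected for curves with no common component (the bound is attained).


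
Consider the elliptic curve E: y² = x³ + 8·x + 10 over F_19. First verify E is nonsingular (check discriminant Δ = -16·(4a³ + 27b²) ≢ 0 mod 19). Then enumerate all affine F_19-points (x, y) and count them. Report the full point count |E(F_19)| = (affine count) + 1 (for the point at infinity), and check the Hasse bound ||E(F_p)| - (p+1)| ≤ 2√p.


Affine points = {(1, 0), (3, 2), (3, 17), (4, 7), (4, 12), (5, 2), (5, 17), (8, 4), (8, 15), (10, 8), (10, 11), (11, 2), (11, 17), (14, 4), (14, 15), (15, 3), (15, 16), (16, 4), (16, 15), (17, 9), (17, 10), (18, 1), (18, 18)}; affine count = 23; |E(F_19)| = 24.

Discriminant check: Δ ∝ 4a³ + 27b² = 4·8³ + 27·10² = 4·512 + 27·100 ≡ 17 (mod 19). Nonzero ⇒ E is nonsingular.
For each x ∈ F_19, compute rhs = x³ + 8·x + 10 mod 19, then count y ∈ F_19 with y² ≡ rhs.
  x = 0: rhs = 10, matching y values: none (0 points).
  x = 1: rhs = 0, matching y values: 0 (1 points).
  x = 2: rhs = 15, matching y values: none (0 points).
  x = 3: rhs = 4, matching y values: 2, 17 (2 points).
  x = 4: rhs = 11, matching y values: 7, 12 (2 points).
  x = 5: rhs = 4, matching y values: 2, 17 (2 points).
  x = 6: rhs = 8, matching y values: none (0 points).
  x = 7: rhs = 10, matching y values: none (0 points).
  x = 8: rhs = 16, matching y values: 4, 15 (2 points).
  x = 9: rhs = 13, matching y values: none (0 points).
  x = 10: rhs = 7, matching y values: 8, 11 (2 points).
  x = 11: rhs = 4, matching y values: 2, 17 (2 points).
  x = 12: rhs = 10, matching y values: none (0 points).
  x = 13: rhs = 12, matching y values: none (0 points).
  x = 14: rhs = 16, matching y values: 4, 15 (2 points).
  x = 15: rhs = 9, matching y values: 3, 16 (2 points).
  x = 16: rhs = 16, matching y values: 4, 15 (2 points).
  x = 17: rhs = 5, matching y values: 9, 10 (2 points).
  x = 18: rhs = 1, matching y values: 1, 18 (2 points).
Total affine count: 23.
Full point count |E(F_19)| = 23 + 1 = 24.
Hasse bound: |24 − (19+1)| = |4| = 4 ≤ 2√19 ≈ 8.7178 ✓.


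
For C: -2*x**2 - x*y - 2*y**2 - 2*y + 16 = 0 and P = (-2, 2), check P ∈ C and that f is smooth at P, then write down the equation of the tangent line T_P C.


Tangent line at P: 6*x - 8*y + 28 = 0.

Step 1: f(-2, 2) = 0, so P lies on C.
Step 2: partial derivatives
  f_x(x, y) = -4*x - y, f_y(x, y) = -x - 4*y - 2.
  f_x(P) = 6, f_y(P) = -8 (gradient nonzero, so P is smooth).
Step 3: tangent line at P: 6·(x − -2) + -8·(y − 2) = 0.
Expanding: 6*x - 8*y + 28 = 0.


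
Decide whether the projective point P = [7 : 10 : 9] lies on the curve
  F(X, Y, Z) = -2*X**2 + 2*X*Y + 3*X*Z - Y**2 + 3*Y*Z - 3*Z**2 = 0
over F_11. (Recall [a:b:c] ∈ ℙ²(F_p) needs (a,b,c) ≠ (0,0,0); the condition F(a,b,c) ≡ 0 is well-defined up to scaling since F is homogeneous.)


F(7,10,9) ≡ 4 (mod 11); P is NOT on the curve.

Evaluate F(7, 10, 9) term-by-term (mod 11).
  -2*X**2 ↦ -2·49·1·1 = -98
  2*X*Y ↦ 2·7·10·1 = 140
  3*X*Z ↦ 3·7·1·9 = 189
  -Y**2 ↦ -1·1·100·1 = -100
  3*Y*Z ↦ 3·1·10·9 = 270
  -3*Z**2 ↦ -3·1·1·81 = -243
Sum: F(7, 10, 9) = (-98) + (140) + (189) + (-100) + (270) + (-243) = 158.
Reducing mod 11: 158 ≡ 4 (mod 11).
Since F(a, b, c) ≡ 4 ≠ 0 (mod 11), P does NOT lie on the curve.


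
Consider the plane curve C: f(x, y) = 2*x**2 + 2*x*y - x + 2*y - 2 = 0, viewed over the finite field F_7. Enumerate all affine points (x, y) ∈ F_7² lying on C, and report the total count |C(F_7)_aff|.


Affine F_7-points: {(0, 1), (1, 2), (2, 4), (3, 1), (4, 3), (5, 4)}; count = 6.

For each of the 49 pairs (x, y) ∈ F_7², evaluate f(x, y) mod 7. Record the zeros.
  x = 0: [0↦5, 1↦0, 2↦2, 3↦4, 4↦6, 5↦1, 6↦3]  zeros at y ∈ {1}
  x = 1: [0↦6, 1↦3, 2↦0, 3↦4, 4↦1, 5↦5, 6↦2]  zeros at y ∈ {2}
  x = 2: [0↦4, 1↦3, 2↦2, 3↦1, 4↦0, 5↦6, 6↦5]  zeros at y ∈ {4}
  x = 3: [0↦6, 1↦0, 2↦1, 3↦2, 4↦3, 5↦4, 6↦5]  zeros at y ∈ {1}
  x = 4: [0↦5, 1↦1, 2↦4, 3↦0, 4↦3, 5↦6, 6↦2]  zeros at y ∈ {3}
  x = 5: [0↦1, 1↦6, 2↦4, 3↦2, 4↦0, 5↦5, 6↦3]  zeros at y ∈ {4}
  x = 6: [0↦1, 1↦1, 2↦1, 3↦1, 4↦1, 5↦1, 6↦1]  zeros at y ∈ ∅
Collecting zeros: affine points = {(0, 1), (1, 2), (2, 4), (3, 1), (4, 3), (5, 4)}.
Total count |C(F_7)_aff| = 6.


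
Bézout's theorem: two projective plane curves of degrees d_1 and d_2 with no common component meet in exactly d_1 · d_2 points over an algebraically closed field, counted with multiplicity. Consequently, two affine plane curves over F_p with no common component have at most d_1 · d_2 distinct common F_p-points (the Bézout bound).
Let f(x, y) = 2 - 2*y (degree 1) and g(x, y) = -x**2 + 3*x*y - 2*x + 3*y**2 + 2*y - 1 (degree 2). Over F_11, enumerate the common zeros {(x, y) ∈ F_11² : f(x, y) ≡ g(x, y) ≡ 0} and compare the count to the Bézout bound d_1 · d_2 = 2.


Common zeros: ∅; count = 0; Bézout bound = 2.

deg(f) = 1, deg(g) = 2, so Bézout bound = 2.
Scan x ∈ F_11. For each x, list the y ∈ F_11 with f(x, y) ≡ 0 and those with g(x, y) ≡ 0 (mod 11); the common zeros in that column are the intersection.
  x = 0: f ≡ 0 at y ∈ {1}; g ≡ 0 at y ∈ {4, 10}; common: ∅.
  x = 1: f ≡ 0 at y ∈ {1}; g ≡ 0 at y ∈ ∅; common: ∅.
  x = 2: f ≡ 0 at y ∈ {1}; g ≡ 0 at y ∈ ∅; common: ∅.
  x = 3: f ≡ 0 at y ∈ {1}; g ≡ 0 at y ∈ {3, 8}; common: ∅.
  x = 4: f ≡ 0 at y ∈ {1}; g ≡ 0 at y ∈ {3, 7}; common: ∅.
  x = 5: f ≡ 0 at y ∈ {1}; g ≡ 0 at y ∈ ∅; common: ∅.
  x = 6: f ≡ 0 at y ∈ {1}; g ≡ 0 at y ∈ {9, 10}; common: ∅.
  x = 7: f ≡ 0 at y ∈ {1}; g ≡ 0 at y ∈ ∅; common: ∅.
  x = 8: f ≡ 0 at y ∈ {1}; g ≡ 0 at y ∈ {8, 9}; common: ∅.
  x = 9: f ≡ 0 at y ∈ {1}; g ≡ 0 at y ∈ ∅; common: ∅.
  x = 10: f ≡ 0 at y ∈ {1}; g ≡ 0 at y ∈ {0, 4}; common: ∅.
Collecting: common zeros = ∅, so the count is 0.
Comparison with the Bézout bound: 0 ≤ 2 = deg(f)·deg(g), as expected for curves with no common component (the affine F_11-count falls short of the bound because intersections may lie at infinity, over extension fields, or carry multiplicity).


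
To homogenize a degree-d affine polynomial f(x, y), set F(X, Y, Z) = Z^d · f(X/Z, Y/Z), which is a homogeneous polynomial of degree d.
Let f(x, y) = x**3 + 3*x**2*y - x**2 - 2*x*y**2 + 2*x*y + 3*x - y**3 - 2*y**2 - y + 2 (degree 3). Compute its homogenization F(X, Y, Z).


F(X, Y, Z) = X**3 + 3*X**2*Y - X**2*Z - 2*X*Y**2 + 2*X*Y*Z + 3*X*Z**2 - Y**3 - 2*Y**2*Z - Y*Z**2 + 2*Z**3

deg(f) = 3.
Substitute x = X/Z, y = Y/Z into f, then multiply by Z^3.
  monomial 1·x^3·y^0 ↦ 1·X^3·Y^0·Z^0.
  monomial 3·x^2·y^1 ↦ 3·X^2·Y^1·Z^0.
  monomial -1·x^2·y^0 ↦ -1·X^2·Y^0·Z^1.
  monomial -2·x^1·y^2 ↦ -2·X^1·Y^2·Z^0.
  monomial 2·x^1·y^1 ↦ 2·X^1·Y^1·Z^1.
  monomial 3·x^1·y^0 ↦ 3·X^1·Y^0·Z^2.
  monomial -1·x^0·y^3 ↦ -1·X^0·Y^3·Z^0.
  monomial -2·x^0·y^2 ↦ -2·X^0·Y^2·Z^1.
  monomial -1·x^0·y^1 ↦ -1·X^0·Y^1·Z^2.
  monomial 2·x^0·y^0 ↦ 2·X^0·Y^0·Z^3.
Collecting: F(X, Y, Z) = X**3 + 3*X**2*Y - X**2*Z - 2*X*Y**2 + 2*X*Y*Z + 3*X*Z**2 - Y**3 - 2*Y**2*Z - Y*Z**2 + 2*Z**3.


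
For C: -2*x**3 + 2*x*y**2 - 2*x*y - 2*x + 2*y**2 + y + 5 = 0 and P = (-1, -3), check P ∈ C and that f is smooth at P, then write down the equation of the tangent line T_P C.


Tangent line at P: 16*x + 3*y + 25 = 0.

Step 1: f(-1, -3) = 0, so P lies on C.
Step 2: partial derivatives
  f_x(x, y) = -6*x**2 + 2*y**2 - 2*y - 2, f_y(x, y) = 4*x*y - 2*x + 4*y + 1.
  f_x(P) = 16, f_y(P) = 3 (gradient nonzero, so P is smooth).
Step 3: tangent line at P: 16·(x − -1) + 3·(y − -3) = 0.
Expanding: 16*x + 3*y + 25 = 0.


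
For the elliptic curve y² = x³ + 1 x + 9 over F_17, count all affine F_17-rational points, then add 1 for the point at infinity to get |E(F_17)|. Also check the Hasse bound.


Affine points = {(0, 3), (0, 14), (2, 6), (2, 11), (4, 3), (4, 14), (7, 6), (7, 11), (8, 6), (8, 11), (9, 4), (9, 13), (10, 4), (10, 13), (11, 5), (11, 12), (12, 7), (12, 10), (13, 3), (13, 14), (14, 8), (14, 9), (15, 4), (15, 13)}; affine count = 24; |E(F_17)| = 25.

Discriminant check: Δ ∝ 4a³ + 27b² = 4·1³ + 27·9² = 4·1 + 27·81 ≡ 15 (mod 17). Nonzero ⇒ E is nonsingular.
For each x ∈ F_17, compute rhs = x³ + 1·x + 9 mod 17, then count y ∈ F_17 with y² ≡ rhs.
  x = 0: rhs = 9, matching y values: 3, 14 (2 points).
  x = 1: rhs = 11, matching y values: none (0 points).
  x = 2: rhs = 2, matching y values: 6, 11 (2 points).
  x = 3: rhs = 5, matching y values: none (0 points).
  x = 4: rhs = 9, matching y values: 3, 14 (2 points).
  x = 5: rhs = 3, matching y values: none (0 points).
  x = 6: rhs = 10, matching y values: none (0 points).
  x = 7: rhs = 2, matching y values: 6, 11 (2 points).
  x = 8: rhs = 2, matching y values: 6, 11 (2 points).
  x = 9: rhs = 16, matching y values: 4, 13 (2 points).
  x = 10: rhs = 16, matching y values: 4, 13 (2 points).
  x = 11: rhs = 8, matching y values: 5, 12 (2 points).
  x = 12: rhs = 15, matching y values: 7, 10 (2 points).
  x = 13: rhs = 9, matching y values: 3, 14 (2 points).
  x = 14: rhs = 13, matching y values: 8, 9 (2 points).
  x = 15: rhs = 16, matching y values: 4, 13 (2 points).
  x = 16: rhs = 7, matching y values: none (0 points).
Total affine count: 24.
Full point count |E(F_17)| = 24 + 1 = 25.
Hasse bound: |25 − (17+1)| = |7| = 7 ≤ 2√17 ≈ 8.2462 ✓.


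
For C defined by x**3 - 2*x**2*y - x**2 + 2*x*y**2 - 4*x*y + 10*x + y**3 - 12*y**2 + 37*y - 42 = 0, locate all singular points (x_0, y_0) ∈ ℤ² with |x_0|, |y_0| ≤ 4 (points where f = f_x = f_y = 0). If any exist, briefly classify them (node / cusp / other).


Singular points: {(2, 3)}; classification: node.

Compute partial derivatives:
  f_x = 3*x**2 - 4*x*y - 2*x + 2*y**2 - 4*y + 10.
  f_y = -2*x**2 + 4*x*y - 4*x + 3*y**2 - 24*y + 37.
Scan x_0 ∈ {−4, ..., 4}. For each x_0, f_y(x_0, y) is a polynomial in y; find its integer roots y ∈ {−4, ..., 4}, then test f_x and f at those candidates.
  x = -4: f_y(-4, y) = 3*y**2 - 40*y + 21; no integer root y with |y| ≤ 4.
  x = -3: f_y(-3, y) = 3*y**2 - 36*y + 31; no integer root y with |y| ≤ 4.
  x = -2: f_y(-2, y) = 3*y**2 - 32*y + 37; no integer root y with |y| ≤ 4.
  x = -1: f_y(-1, y) = 3*y**2 - 28*y + 39; no integer root y with |y| ≤ 4.
  x = 0: f_y(0, y) = 3*y**2 - 24*y + 37; no integer root y with |y| ≤ 4.
  x = 1: f_y(1, y) = 3*y**2 - 20*y + 31; no integer root y with |y| ≤ 4.
  x = 2: f_y(2, y) = 3*y**2 - 16*y + 21; vanishes at y ∈ {3}. (2, 3): f_x = 0, f = 0 — SINGULAR.
  x = 3: f_y(3, y) = 3*y**2 - 12*y + 7; no integer root y with |y| ≤ 4.
  x = 4: f_y(4, y) = 3*y**2 - 8*y - 11; vanishes at y ∈ {-1}. (4, -1): f_x = 72 ≠ 0.
Only singular point on the grid: (2, 3).
Classify: substitute x = 2 + u, y = 3 + v and expand: f = u**3 - 2*u**2*v - u**2 + 2*u*v**2 + v**3 + v**2.
No constant or linear terms (consistent with a singular point). Quadratic part: -u**2 + v**2. Cubic part: u**3 - 2*u**2*v + 2*u*v**2 + v**3.
The quadratic part v**2 - u**2 = (v − u)(v + u) splits into two distinct linear factors, so there are two distinct tangent lines y − 3 = ±(x − 2) — this is a node (ordinary double point).
Classification: node.


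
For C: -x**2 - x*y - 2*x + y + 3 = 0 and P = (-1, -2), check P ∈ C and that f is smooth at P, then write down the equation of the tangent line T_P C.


Tangent line at P: 2*x + 2*y + 6 = 0.

Step 1: f(-1, -2) = 0, so P lies on C.
Step 2: partial derivatives
  f_x(x, y) = -2*x - y - 2, f_y(x, y) = 1 - x.
  f_x(P) = 2, f_y(P) = 2 (gradient nonzero, so P is smooth).
Step 3: tangent line at P: 2·(x − -1) + 2·(y − -2) = 0.
Expanding: 2*x + 2*y + 6 = 0.


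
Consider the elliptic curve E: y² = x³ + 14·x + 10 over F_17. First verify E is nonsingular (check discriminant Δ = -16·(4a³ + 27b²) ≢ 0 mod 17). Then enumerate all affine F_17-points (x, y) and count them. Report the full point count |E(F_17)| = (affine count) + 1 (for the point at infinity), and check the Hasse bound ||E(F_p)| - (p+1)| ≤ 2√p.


Affine points = {(1, 5), (1, 12), (5, 1), (5, 16), (6, 2), (6, 15), (7, 3), (7, 14), (9, 7), (9, 10), (11, 4), (11, 13), (12, 6), (12, 11), (13, 3), (13, 14), (14, 3), (14, 14), (15, 5), (15, 12)}; affine count = 20; |E(F_17)| = 21.

Discriminant check: Δ ∝ 4a³ + 27b² = 4·14³ + 27·10² = 4·2744 + 27·100 ≡ 8 (mod 17). Nonzero ⇒ E is nonsingular.
For each x ∈ F_17, compute rhs = x³ + 14·x + 10 mod 17, then count y ∈ F_17 with y² ≡ rhs.
  x = 0: rhs = 10, matching y values: none (0 points).
  x = 1: rhs = 8, matching y values: 5, 12 (2 points).
  x = 2: rhs = 12, matching y values: none (0 points).
  x = 3: rhs = 11, matching y values: none (0 points).
  x = 4: rhs = 11, matching y values: none (0 points).
  x = 5: rhs = 1, matching y values: 1, 16 (2 points).
  x = 6: rhs = 4, matching y values: 2, 15 (2 points).
  x = 7: rhs = 9, matching y values: 3, 14 (2 points).
  x = 8: rhs = 5, matching y values: none (0 points).
  x = 9: rhs = 15, matching y values: 7, 10 (2 points).
  x = 10: rhs = 11, matching y values: none (0 points).
  x = 11: rhs = 16, matching y values: 4, 13 (2 points).
  x = 12: rhs = 2, matching y values: 6, 11 (2 points).
  x = 13: rhs = 9, matching y values: 3, 14 (2 points).
  x = 14: rhs = 9, matching y values: 3, 14 (2 points).
  x = 15: rhs = 8, matching y values: 5, 12 (2 points).
  x = 16: rhs = 12, matching y values: none (0 points).
Total affine count: 20.
Full point count |E(F_17)| = 20 + 1 = 21.
Hasse bound: |21 − (17+1)| = |3| = 3 ≤ 2√17 ≈ 8.2462 ✓.


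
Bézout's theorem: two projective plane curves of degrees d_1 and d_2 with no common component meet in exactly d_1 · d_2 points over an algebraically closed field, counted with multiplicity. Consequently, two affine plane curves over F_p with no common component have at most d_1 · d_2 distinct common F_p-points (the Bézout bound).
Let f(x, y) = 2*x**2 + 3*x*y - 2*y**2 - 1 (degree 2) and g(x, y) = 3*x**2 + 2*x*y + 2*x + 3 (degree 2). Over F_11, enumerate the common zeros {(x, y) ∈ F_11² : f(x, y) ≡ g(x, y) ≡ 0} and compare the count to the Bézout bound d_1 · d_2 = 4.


Common zeros: ∅; count = 0; Bézout bound = 4.

deg(f) = 2, deg(g) = 2, so Bézout bound = 4.
Scan x ∈ F_11. For each x, list the y ∈ F_11 with f(x, y) ≡ 0 and those with g(x, y) ≡ 0 (mod 11); the common zeros in that column are the intersection.
  x = 0: f ≡ 0 at y ∈ {4, 7}; g ≡ 0 at y ∈ ∅; common: ∅.
  x = 1: f ≡ 0 at y ∈ ∅; g ≡ 0 at y ∈ {7}; common: ∅.
  x = 2: f ≡ 0 at y ∈ {1, 2}; g ≡ 0 at y ∈ {9}; common: ∅.
  x = 3: f ≡ 0 at y ∈ ∅; g ≡ 0 at y ∈ {5}; common: ∅.
  x = 4: f ≡ 0 at y ∈ ∅; g ≡ 0 at y ∈ {5}; common: ∅.
  x = 5: f ≡ 0 at y ∈ {4, 9}; g ≡ 0 at y ∈ {0}; common: ∅.
  x = 6: f ≡ 0 at y ∈ {2, 7}; g ≡ 0 at y ∈ {9}; common: ∅.
  x = 7: f ≡ 0 at y ∈ ∅; g ≡ 0 at y ∈ {4}; common: ∅.
  x = 8: f ≡ 0 at y ∈ ∅; g ≡ 0 at y ∈ {4}; common: ∅.
  x = 9: f ≡ 0 at y ∈ {9, 10}; g ≡ 0 at y ∈ {0}; common: ∅.
  x = 10: f ≡ 0 at y ∈ ∅; g ≡ 0 at y ∈ {2}; common: ∅.
Collecting: common zeros = ∅, so the count is 0.
Comparison with the Bézout bound: 0 ≤ 4 = deg(f)·deg(g), as expected for curves with no common component (the affine F_11-count falls short of the bound because intersections may lie at infinity, over extension fields, or carry multiplicity).
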